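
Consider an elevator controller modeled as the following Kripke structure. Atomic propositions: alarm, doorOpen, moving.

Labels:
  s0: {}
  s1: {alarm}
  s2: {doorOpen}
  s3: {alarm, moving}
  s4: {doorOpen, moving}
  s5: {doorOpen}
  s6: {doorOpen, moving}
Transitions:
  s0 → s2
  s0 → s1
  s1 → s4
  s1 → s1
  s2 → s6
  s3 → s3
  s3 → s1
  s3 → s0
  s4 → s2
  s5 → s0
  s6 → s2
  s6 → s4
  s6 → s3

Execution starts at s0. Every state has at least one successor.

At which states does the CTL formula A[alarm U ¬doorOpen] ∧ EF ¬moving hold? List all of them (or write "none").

{s0, s1, s3}

States satisfying alarm: {s1, s3}.
States satisfying ¬doorOpen: {s0, s1, s3}.
States satisfying A[alarm U ¬doorOpen]: {s0, s1, s3}.
States satisfying ¬moving: {s0, s1, s2, s5}.
States satisfying EF ¬moving: {s0, s1, s2, s3, s4, s5, s6}.
States satisfying A[alarm U ¬doorOpen] ∧ EF ¬moving: {s0, s1, s3}.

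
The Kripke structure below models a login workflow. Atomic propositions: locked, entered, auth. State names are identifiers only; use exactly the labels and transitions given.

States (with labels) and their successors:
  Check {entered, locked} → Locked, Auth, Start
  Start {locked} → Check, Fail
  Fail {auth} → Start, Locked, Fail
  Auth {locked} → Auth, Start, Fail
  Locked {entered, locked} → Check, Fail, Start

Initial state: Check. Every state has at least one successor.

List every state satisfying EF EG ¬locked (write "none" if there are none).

{Check, Start, Fail, Auth, Locked}

States satisfying EG ¬locked: {Fail}.
States satisfying EF EG ¬locked: {Check, Start, Fail, Auth, Locked}.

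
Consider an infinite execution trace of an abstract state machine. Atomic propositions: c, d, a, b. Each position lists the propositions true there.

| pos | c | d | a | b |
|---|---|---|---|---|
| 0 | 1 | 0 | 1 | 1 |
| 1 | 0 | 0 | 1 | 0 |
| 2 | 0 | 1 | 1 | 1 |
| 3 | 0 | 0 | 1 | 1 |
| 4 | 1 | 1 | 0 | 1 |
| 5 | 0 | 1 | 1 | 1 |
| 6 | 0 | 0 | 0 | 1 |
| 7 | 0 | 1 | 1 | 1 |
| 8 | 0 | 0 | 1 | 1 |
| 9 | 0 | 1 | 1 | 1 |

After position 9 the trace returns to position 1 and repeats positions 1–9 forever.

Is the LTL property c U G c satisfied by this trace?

Does not hold

Walking from position 0: at position 1, G c has not yet held and c fails, so c U G c is false.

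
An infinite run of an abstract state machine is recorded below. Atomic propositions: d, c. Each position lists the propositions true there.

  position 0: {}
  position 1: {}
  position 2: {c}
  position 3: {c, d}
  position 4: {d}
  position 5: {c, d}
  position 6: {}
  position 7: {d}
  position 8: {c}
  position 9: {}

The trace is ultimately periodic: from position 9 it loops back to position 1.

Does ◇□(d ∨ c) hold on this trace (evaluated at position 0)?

Violated

□(d ∨ c) is false at every position 0..9, so it never becomes true and ◇□(d ∨ c) fails.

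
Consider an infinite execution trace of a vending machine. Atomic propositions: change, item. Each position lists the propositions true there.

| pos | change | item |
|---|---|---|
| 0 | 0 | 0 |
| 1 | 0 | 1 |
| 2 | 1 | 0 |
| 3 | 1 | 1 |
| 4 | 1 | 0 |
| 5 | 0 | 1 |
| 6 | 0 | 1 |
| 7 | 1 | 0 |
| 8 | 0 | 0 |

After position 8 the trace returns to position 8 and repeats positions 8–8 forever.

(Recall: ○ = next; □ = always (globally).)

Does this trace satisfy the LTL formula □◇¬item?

◇¬item holds at every position 0..8, and those are all positions ever visited, so □◇¬item holds.

Holds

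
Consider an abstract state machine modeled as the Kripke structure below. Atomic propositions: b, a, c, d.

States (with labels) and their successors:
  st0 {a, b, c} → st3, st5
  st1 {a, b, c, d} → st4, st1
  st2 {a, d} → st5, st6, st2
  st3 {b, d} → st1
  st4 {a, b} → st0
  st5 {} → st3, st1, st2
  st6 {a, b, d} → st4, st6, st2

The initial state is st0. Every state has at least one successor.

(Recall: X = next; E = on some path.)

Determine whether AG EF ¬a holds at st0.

States satisfying EF ¬a: {st0, st1, st2, st3, st4, st5, st6}.
States satisfying AG EF ¬a: {st0, st1, st2, st3, st4, st5, st6}.
Every state reachable from st0 satisfies EF ¬a.
st0 ∈ Sat(AG EF ¬a).

Satisfied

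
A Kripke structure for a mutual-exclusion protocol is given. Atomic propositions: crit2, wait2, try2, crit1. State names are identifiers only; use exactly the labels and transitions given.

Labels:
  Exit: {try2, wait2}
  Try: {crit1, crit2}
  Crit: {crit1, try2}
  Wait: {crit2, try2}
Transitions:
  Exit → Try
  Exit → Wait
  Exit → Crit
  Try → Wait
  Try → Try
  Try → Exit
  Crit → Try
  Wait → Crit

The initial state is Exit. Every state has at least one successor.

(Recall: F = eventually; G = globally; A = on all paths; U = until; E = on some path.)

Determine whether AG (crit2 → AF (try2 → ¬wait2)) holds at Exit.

Yes

States satisfying crit2 → AF (try2 → ¬wait2): {Exit, Try, Crit, Wait}.
States satisfying AG (crit2 → AF (try2 → ¬wait2)): {Exit, Try, Crit, Wait}.
Every state reachable from Exit satisfies crit2 → AF (try2 → ¬wait2).
Exit ∈ Sat(AG (crit2 → AF (try2 → ¬wait2))).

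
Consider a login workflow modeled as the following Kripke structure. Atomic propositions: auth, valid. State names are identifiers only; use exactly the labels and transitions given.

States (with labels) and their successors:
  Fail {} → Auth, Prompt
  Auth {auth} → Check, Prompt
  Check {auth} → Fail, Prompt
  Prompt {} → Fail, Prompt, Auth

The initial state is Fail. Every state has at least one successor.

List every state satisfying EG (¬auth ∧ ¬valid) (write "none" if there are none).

{Fail, Prompt}

States satisfying ¬auth ∧ ¬valid: {Fail, Prompt}.
States satisfying EG (¬auth ∧ ¬valid): {Fail, Prompt}.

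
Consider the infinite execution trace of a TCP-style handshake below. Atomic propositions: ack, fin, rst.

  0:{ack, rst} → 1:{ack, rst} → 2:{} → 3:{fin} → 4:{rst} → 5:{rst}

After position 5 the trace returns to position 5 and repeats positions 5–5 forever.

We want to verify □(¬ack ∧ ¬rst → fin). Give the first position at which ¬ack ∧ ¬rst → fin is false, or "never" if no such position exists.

2

Check ¬ack ∧ ¬rst → fin at each position in order: 0 ✓, 1 ✓.
At position 2 the labels are {}, so ¬ack ∧ ¬rst → fin is false there. This is the first violation.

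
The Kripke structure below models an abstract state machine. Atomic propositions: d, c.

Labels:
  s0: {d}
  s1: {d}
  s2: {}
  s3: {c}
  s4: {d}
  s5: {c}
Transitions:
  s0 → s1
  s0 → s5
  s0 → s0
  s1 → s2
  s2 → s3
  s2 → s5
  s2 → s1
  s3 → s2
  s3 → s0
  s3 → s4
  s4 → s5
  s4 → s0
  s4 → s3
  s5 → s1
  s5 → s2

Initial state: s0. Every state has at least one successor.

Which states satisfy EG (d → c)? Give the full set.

{s2, s3, s5}

States satisfying d → c: {s2, s3, s5}.
States satisfying EG (d → c): {s2, s3, s5}.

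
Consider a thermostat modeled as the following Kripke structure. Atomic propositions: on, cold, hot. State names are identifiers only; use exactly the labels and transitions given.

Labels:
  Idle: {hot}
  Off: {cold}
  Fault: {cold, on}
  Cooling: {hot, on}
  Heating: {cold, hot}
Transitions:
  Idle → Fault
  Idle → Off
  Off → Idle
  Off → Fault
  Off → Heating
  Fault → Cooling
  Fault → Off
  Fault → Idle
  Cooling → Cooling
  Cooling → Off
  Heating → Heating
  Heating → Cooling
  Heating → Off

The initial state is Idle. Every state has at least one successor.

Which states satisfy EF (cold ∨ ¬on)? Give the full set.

{Idle, Off, Fault, Cooling, Heating}

States satisfying cold ∨ ¬on: {Idle, Off, Fault, Heating}.
States satisfying EF (cold ∨ ¬on): {Idle, Off, Fault, Cooling, Heating}.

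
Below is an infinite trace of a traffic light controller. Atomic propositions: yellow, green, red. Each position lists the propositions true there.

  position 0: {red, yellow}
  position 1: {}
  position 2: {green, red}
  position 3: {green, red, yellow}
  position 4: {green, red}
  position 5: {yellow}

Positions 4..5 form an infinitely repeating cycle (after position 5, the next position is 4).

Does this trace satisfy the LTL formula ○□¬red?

The position after 0 is 1; □¬red is false there.

Violated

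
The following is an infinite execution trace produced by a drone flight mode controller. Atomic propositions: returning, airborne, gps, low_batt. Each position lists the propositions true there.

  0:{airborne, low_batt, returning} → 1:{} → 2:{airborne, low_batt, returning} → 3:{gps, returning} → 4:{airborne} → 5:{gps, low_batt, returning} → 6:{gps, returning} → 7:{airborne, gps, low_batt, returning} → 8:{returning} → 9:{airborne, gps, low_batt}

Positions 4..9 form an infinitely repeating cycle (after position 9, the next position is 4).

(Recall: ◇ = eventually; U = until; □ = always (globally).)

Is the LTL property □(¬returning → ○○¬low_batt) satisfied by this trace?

No

¬returning → ○○¬low_batt must hold at every position from 0 onward. It fails at position 9, so □(¬returning → ○○¬low_batt) is false.
Positions where ¬returning holds: 1, 4, 9.
Check ○○¬low_batt at each: 1→ok, 4→ok, 9→fails.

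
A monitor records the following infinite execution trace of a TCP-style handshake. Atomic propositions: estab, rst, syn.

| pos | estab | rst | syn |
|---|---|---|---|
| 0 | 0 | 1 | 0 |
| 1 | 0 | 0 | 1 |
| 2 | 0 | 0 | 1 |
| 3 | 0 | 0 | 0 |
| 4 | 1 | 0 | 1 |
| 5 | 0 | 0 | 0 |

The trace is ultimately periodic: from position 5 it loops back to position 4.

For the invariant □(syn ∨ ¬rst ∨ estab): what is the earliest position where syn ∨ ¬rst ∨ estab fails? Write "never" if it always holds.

At position 0 the labels are {rst}, so syn ∨ ¬rst ∨ estab is false there. This is the first violation.

0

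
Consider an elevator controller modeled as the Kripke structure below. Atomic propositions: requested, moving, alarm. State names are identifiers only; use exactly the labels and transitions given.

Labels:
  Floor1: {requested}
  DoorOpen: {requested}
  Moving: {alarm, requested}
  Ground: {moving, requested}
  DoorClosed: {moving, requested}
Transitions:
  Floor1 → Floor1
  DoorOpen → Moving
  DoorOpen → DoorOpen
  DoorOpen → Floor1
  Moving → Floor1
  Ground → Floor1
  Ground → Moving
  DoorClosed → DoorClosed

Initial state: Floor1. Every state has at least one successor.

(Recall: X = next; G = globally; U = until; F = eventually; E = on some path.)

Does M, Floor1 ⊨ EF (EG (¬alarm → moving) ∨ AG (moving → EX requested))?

Satisfied

States satisfying EG (¬alarm → moving) ∨ AG (moving → EX requested): {Floor1, DoorOpen, Moving, Ground, DoorClosed}.
States satisfying EF (EG (¬alarm → moving) ∨ AG (moving → EX requested)): {Floor1, DoorOpen, Moving, Ground, DoorClosed}.
Some path from Floor1 reaches a state where EG (¬alarm → moving) ∨ AG (moving → EX requested) holds.
Floor1 ∈ Sat(EF (EG (¬alarm → moving) ∨ AG (moving → EX requested))).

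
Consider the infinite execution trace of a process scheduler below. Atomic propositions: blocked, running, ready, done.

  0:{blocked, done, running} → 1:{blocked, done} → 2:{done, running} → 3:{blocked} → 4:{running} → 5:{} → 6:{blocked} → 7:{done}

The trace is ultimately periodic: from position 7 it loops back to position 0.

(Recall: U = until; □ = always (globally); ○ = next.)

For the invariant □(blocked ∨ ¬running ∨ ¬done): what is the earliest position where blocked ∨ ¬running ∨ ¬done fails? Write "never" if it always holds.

2

Check blocked ∨ ¬running ∨ ¬done at each position in order: 0 ✓, 1 ✓.
At position 2 the labels are {done, running}, so blocked ∨ ¬running ∨ ¬done is false there. This is the first violation.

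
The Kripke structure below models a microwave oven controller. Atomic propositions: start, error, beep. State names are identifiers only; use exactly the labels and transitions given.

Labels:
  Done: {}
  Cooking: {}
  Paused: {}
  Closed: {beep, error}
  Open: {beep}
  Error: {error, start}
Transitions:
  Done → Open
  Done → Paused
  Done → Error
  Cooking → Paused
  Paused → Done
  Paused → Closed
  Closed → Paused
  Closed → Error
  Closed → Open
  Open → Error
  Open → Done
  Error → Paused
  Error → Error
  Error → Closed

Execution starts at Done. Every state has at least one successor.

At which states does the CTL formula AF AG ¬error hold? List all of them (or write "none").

States satisfying AG ¬error: ∅.
States satisfying AF AG ¬error: ∅.

none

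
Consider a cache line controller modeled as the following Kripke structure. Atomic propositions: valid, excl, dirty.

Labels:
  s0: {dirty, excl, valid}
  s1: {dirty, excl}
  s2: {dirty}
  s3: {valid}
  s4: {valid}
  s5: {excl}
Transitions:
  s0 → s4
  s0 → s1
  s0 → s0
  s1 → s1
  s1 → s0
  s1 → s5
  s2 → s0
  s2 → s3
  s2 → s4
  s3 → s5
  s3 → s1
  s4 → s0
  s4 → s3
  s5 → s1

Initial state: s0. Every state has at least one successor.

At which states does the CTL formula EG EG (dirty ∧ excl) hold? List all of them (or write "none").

{s0, s1}

States satisfying EG (dirty ∧ excl): {s0, s1}.
States satisfying EG EG (dirty ∧ excl): {s0, s1}.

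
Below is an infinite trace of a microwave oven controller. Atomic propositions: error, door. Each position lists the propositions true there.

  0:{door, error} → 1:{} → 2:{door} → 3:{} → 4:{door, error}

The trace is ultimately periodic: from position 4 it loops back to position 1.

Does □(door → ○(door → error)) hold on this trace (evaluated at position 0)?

door → ○(door → error) holds at every position 0..4, and those are all positions ever visited, so □(door → ○(door → error)) holds.
Positions where door holds: 0, 2, 4.
Check ○(door → error) at each: 0→ok, 2→ok, 4→ok.

Holds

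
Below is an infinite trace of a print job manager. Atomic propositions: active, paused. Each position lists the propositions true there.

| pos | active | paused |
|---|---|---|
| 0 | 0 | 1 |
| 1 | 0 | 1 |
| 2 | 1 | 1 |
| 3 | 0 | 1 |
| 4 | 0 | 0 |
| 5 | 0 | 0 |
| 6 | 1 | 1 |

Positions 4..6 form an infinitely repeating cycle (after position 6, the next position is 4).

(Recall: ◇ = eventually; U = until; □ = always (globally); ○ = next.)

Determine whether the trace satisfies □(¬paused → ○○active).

Does not hold

¬paused → ○○active must hold at every position from 0 onward. It fails at position 5, so □(¬paused → ○○active) is false.
Positions where ¬paused holds: 4, 5.
Check ○○active at each: 4→ok, 5→fails.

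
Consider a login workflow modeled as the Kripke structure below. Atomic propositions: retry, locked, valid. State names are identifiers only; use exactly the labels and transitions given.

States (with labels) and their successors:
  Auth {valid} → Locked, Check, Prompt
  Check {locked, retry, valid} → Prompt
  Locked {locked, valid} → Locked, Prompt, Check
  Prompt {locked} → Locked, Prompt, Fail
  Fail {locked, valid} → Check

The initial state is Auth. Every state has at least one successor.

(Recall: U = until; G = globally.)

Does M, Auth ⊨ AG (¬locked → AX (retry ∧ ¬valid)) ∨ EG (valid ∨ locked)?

Holds

States satisfying ¬locked → AX (retry ∧ ¬valid): {Check, Locked, Prompt, Fail}.
States satisfying AG (¬locked → AX (retry ∧ ¬valid)): {Check, Locked, Prompt, Fail}.
States satisfying valid ∨ locked: {Auth, Check, Locked, Prompt, Fail}.
States satisfying EG (valid ∨ locked): {Auth, Check, Locked, Prompt, Fail}.
States satisfying AG (¬locked → AX (retry ∧ ¬valid)) ∨ EG (valid ∨ locked): {Auth, Check, Locked, Prompt, Fail}.
Auth ∈ Sat(AG (¬locked → AX (retry ∧ ¬valid)) ∨ EG (valid ∨ locked)).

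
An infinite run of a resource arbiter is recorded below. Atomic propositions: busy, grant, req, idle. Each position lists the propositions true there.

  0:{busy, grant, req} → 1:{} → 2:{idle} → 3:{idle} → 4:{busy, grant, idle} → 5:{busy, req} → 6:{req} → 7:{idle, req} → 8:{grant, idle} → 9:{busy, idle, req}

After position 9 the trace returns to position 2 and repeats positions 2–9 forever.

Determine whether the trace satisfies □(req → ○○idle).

req → ○○idle holds at every position 0..9, and those are all positions ever visited, so □(req → ○○idle) holds.
Positions where req holds: 0, 5, 6, 7, 9.
Check ○○idle at each: 0→ok, 5→ok, 6→ok, 7→ok, 9→ok.

Yes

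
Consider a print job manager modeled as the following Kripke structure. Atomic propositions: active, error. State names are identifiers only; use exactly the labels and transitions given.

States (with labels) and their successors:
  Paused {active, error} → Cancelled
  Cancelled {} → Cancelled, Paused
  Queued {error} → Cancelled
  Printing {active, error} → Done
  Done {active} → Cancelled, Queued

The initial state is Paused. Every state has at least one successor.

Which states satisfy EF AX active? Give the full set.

States satisfying AX active: {Printing}.
States satisfying EF AX active: {Printing}.

{Printing}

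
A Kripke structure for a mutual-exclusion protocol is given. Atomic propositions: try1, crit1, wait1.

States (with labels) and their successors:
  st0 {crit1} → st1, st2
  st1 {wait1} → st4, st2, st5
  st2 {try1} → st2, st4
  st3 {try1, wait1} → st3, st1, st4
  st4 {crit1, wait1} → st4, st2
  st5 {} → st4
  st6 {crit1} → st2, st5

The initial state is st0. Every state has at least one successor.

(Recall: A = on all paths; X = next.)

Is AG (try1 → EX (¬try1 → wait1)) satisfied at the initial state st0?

Holds

States satisfying try1 → EX (¬try1 → wait1): {st0, st1, st2, st3, st4, st5, st6}.
States satisfying AG (try1 → EX (¬try1 → wait1)): {st0, st1, st2, st3, st4, st5, st6}.
Every state reachable from st0 satisfies try1 → EX (¬try1 → wait1).
st0 ∈ Sat(AG (try1 → EX (¬try1 → wait1))).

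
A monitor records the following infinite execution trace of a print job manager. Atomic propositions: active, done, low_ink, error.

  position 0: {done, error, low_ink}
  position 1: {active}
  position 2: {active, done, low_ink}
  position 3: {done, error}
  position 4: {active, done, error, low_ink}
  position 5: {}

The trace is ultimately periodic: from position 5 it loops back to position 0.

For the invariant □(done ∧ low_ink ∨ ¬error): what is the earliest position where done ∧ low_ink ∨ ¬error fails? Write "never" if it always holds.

Check done ∧ low_ink ∨ ¬error at each position in order: 0 ✓, 1 ✓, 2 ✓.
At position 3 the labels are {done, error}, so done ∧ low_ink ∨ ¬error is false there. This is the first violation.

3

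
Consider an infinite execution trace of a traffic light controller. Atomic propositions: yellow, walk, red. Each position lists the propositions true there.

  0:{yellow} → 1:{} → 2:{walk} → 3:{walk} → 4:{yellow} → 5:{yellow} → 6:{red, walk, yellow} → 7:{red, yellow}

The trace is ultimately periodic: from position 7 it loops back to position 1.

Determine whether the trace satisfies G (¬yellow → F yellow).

Yes

¬yellow → F yellow holds at every position 0..7, and those are all positions ever visited, so G (¬yellow → F yellow) holds.
Positions where ¬yellow holds: 1, 2, 3.
Check F yellow at each: 1→ok, 2→ok, 3→ok.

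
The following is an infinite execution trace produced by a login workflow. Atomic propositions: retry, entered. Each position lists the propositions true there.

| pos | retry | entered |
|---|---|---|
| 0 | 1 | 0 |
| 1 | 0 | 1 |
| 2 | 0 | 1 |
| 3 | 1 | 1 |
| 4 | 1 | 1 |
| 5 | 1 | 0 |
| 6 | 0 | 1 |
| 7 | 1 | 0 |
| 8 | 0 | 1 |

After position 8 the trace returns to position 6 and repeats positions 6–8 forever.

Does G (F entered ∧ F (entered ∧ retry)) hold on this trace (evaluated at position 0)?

F entered ∧ F (entered ∧ retry) must hold at every position from 0 onward. It fails at position 5, so G (F entered ∧ F (entered ∧ retry)) is false.

Violated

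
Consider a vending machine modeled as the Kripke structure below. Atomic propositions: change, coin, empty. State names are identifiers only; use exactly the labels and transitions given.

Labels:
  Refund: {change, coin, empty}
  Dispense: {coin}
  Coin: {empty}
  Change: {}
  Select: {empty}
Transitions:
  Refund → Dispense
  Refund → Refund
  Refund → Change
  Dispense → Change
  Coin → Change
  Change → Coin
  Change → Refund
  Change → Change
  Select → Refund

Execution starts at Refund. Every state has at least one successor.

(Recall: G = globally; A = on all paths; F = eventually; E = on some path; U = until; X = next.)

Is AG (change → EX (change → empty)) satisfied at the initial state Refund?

Yes

States satisfying change → EX (change → empty): {Refund, Dispense, Coin, Change, Select}.
States satisfying AG (change → EX (change → empty)): {Refund, Dispense, Coin, Change, Select}.
Every state reachable from Refund satisfies change → EX (change → empty).
Refund ∈ Sat(AG (change → EX (change → empty))).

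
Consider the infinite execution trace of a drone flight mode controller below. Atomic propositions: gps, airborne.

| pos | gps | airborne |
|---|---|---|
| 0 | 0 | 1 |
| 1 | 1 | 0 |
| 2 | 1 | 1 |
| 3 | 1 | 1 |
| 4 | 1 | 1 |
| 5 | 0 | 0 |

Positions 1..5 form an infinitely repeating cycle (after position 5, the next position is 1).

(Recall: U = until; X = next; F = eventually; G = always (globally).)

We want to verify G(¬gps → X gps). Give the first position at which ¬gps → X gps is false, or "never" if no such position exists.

¬gps → X gps holds at every position 0..5, and those are all the positions the trace ever visits, so the invariant G(¬gps → X gps) is never violated.

never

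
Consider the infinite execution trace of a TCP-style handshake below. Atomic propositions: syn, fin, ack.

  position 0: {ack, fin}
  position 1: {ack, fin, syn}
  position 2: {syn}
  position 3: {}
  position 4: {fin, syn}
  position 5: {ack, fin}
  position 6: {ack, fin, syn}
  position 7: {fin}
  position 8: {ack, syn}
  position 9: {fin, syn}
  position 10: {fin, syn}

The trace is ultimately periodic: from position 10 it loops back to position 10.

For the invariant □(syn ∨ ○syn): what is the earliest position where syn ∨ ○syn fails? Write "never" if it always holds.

syn ∨ ○syn holds at every position 0..10, and those are all the positions the trace ever visits, so the invariant □(syn ∨ ○syn) is never violated.

never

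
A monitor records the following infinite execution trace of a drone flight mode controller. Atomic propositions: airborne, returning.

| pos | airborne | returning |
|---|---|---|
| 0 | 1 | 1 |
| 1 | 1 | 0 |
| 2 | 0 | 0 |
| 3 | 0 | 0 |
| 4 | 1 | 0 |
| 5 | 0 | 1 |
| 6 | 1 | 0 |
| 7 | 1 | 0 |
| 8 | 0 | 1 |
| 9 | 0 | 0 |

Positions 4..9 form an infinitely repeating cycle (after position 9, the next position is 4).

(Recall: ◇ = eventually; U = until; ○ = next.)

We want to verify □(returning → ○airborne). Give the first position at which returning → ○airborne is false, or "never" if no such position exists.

8

Check returning → ○airborne at each position in order: 0 ✓, 1 ✓, 2 ✓, 3 ✓, 4 ✓, 5 ✓, 6 ✓, 7 ✓.
At position 8 the labels are {returning} and the next position 9 has {}, so returning → ○airborne is false there. This is the first violation.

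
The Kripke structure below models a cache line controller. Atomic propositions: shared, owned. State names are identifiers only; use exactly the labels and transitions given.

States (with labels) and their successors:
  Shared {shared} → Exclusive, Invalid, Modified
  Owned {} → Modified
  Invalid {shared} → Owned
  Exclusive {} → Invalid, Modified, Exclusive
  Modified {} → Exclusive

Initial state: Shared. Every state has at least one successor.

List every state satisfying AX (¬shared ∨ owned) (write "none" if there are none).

{Owned, Invalid, Modified}

States satisfying ¬shared ∨ owned: {Owned, Exclusive, Modified}.
States satisfying AX (¬shared ∨ owned): {Owned, Invalid, Modified}.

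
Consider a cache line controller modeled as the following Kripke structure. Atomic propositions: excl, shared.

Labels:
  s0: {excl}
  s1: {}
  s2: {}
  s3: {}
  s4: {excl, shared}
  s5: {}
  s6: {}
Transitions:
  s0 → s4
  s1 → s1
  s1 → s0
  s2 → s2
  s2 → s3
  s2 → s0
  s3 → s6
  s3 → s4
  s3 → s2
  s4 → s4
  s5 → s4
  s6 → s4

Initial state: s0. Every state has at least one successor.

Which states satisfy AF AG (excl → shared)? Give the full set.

{s0, s4, s5, s6}

States satisfying AG (excl → shared): {s4, s5, s6}.
States satisfying AF AG (excl → shared): {s0, s4, s5, s6}.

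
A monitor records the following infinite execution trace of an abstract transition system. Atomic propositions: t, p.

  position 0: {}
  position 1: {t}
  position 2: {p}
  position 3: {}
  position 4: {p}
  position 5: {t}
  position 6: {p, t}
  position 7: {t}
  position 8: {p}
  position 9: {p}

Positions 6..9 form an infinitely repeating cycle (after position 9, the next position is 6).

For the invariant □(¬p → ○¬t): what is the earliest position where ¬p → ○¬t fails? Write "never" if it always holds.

At position 0 the labels are {} and the next position 1 has {t}, so ¬p → ○¬t is false there. This is the first violation.

0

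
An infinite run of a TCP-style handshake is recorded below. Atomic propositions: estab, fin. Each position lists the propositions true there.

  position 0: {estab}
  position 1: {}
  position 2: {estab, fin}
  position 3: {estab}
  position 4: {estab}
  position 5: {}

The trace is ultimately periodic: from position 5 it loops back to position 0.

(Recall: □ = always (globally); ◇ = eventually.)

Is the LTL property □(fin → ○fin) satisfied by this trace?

fin → ○fin must hold at every position from 0 onward. It fails at position 2, so □(fin → ○fin) is false.
Positions where fin holds: 2.
Check ○fin at each: 2→fails.

Violated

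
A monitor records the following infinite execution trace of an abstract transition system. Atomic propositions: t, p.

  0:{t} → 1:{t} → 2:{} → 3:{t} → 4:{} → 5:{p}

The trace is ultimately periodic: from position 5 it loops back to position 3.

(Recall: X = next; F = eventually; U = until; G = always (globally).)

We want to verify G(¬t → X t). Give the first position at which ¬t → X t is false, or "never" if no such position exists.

4

Check ¬t → X t at each position in order: 0 ✓, 1 ✓, 2 ✓, 3 ✓.
At position 4 the labels are {} and the next position 5 has {p}, so ¬t → X t is false there. This is the first violation.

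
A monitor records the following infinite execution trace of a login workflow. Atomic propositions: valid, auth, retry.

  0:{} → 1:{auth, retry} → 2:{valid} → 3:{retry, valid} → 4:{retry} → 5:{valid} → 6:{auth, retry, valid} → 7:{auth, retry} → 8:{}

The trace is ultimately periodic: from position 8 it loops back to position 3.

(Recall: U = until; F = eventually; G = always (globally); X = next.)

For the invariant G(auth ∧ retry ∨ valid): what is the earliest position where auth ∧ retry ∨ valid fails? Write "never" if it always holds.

0

At position 0 the labels are {}, so auth ∧ retry ∨ valid is false there. This is the first violation.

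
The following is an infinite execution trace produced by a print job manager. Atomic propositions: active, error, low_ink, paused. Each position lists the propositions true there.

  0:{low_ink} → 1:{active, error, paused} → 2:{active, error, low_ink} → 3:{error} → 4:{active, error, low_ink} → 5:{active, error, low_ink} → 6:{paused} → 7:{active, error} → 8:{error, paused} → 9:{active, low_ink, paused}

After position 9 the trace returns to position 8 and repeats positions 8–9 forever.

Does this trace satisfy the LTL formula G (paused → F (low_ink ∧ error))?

paused → F (low_ink ∧ error) must hold at every position from 0 onward. It fails at position 6, so G (paused → F (low_ink ∧ error)) is false.
Positions where paused holds: 1, 6, 8, 9.
Check F (low_ink ∧ error) at each: 1→ok, 6→fails, 8→fails, 9→fails.

Does not hold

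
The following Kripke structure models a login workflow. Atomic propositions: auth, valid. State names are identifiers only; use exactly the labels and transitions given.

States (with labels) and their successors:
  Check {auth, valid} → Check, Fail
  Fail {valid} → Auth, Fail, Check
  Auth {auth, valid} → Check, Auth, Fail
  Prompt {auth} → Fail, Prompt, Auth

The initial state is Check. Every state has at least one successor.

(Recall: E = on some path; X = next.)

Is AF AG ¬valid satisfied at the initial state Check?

States satisfying AG ¬valid: ∅.
States satisfying AF AG ¬valid: ∅.
There is a path from Check along which AG ¬valid never holds.
Check ∉ Sat(AF AG ¬valid).

No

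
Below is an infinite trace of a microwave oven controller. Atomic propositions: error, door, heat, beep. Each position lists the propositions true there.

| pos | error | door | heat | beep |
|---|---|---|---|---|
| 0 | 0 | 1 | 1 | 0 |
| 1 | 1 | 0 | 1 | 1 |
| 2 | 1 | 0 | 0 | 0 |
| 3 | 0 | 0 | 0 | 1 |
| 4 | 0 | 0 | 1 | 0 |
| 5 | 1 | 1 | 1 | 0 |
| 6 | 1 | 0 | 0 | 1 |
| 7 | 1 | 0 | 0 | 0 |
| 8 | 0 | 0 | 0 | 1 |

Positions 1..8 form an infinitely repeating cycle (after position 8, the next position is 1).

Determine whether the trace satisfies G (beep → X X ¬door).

beep → X X ¬door must hold at every position from 0 onward. It fails at position 3, so G (beep → X X ¬door) is false.
Positions where beep holds: 1, 3, 6, 8.
Check X X ¬door at each: 1→ok, 3→fails, 6→ok, 8→ok.

Violated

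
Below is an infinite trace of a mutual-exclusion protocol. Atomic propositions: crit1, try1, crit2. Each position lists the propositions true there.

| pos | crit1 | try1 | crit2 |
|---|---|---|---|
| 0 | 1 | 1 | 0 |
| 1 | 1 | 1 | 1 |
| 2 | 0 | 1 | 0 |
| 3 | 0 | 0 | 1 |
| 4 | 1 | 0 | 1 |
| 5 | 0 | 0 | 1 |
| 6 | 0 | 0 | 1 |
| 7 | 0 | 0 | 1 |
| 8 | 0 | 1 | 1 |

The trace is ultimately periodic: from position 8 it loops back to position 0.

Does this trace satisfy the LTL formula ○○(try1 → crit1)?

Does not hold

The position after 0 is 1; ○(try1 → crit1) is false there.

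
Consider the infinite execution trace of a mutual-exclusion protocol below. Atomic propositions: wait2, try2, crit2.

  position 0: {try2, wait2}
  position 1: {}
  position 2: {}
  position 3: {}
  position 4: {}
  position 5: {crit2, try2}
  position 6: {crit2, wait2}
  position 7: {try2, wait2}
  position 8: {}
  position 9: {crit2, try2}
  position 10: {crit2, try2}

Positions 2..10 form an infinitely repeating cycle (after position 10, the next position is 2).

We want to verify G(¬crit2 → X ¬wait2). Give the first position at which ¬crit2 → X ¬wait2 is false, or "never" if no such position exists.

never

¬crit2 → X ¬wait2 holds at every position 0..10, and those are all the positions the trace ever visits, so the invariant G(¬crit2 → X ¬wait2) is never violated.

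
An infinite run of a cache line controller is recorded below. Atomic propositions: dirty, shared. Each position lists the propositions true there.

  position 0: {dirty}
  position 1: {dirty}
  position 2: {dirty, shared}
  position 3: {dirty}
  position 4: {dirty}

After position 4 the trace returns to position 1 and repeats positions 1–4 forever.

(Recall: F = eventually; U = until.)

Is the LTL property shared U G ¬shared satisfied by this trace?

No

Walking from position 0: at position 0, G ¬shared has not yet held and shared fails, so shared U G ¬shared is false.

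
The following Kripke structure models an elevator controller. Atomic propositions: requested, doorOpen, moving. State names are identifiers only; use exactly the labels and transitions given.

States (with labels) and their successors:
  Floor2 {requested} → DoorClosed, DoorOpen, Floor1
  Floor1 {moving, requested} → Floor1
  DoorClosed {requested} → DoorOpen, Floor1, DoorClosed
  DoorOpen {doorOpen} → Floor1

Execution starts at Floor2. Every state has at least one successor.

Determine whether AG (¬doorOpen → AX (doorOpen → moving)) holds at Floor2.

States satisfying ¬doorOpen → AX (doorOpen → moving): {Floor1, DoorOpen}.
States satisfying AG (¬doorOpen → AX (doorOpen → moving)): {Floor1, DoorOpen}.
DoorClosed is reachable from Floor2 and violates ¬doorOpen → AX (doorOpen → moving), so AG fails at Floor2.
Floor2 ∉ Sat(AG (¬doorOpen → AX (doorOpen → moving))).

No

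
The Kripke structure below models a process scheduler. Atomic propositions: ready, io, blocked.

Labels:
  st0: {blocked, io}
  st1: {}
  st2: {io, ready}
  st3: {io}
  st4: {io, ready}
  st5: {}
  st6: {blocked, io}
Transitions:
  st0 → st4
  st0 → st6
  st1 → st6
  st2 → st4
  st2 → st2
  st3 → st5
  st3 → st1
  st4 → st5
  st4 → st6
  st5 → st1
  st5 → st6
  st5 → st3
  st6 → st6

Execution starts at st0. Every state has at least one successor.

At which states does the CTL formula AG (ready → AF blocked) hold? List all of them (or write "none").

{st1, st3, st5, st6}

States satisfying ready → AF blocked: {st0, st1, st3, st5, st6}.
States satisfying AG (ready → AF blocked): {st1, st3, st5, st6}.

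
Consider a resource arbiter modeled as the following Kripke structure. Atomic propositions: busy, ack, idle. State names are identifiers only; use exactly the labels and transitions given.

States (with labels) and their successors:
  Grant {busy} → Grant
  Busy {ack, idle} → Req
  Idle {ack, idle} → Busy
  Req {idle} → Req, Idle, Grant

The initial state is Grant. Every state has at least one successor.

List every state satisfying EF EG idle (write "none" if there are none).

States satisfying EG idle: {Busy, Idle, Req}.
States satisfying EF EG idle: {Busy, Idle, Req}.

{Busy, Idle, Req}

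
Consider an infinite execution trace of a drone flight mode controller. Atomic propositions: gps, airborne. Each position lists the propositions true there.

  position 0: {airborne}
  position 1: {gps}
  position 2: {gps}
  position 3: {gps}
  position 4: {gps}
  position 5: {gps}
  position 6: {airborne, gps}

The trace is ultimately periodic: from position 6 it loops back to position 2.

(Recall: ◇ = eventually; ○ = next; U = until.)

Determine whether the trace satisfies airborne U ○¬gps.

Walking from position 0: at position 1, ○¬gps has not yet held and airborne fails, so airborne U ○¬gps is false.

No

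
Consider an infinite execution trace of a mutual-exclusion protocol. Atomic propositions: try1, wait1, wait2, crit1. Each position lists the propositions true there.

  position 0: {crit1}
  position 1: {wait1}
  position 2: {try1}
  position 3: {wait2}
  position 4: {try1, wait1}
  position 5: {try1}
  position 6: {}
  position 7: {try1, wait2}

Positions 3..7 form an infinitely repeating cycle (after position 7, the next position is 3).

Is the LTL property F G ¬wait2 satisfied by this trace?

G ¬wait2 is false at every position 0..7, so it never becomes true and F G ¬wait2 fails.

Violated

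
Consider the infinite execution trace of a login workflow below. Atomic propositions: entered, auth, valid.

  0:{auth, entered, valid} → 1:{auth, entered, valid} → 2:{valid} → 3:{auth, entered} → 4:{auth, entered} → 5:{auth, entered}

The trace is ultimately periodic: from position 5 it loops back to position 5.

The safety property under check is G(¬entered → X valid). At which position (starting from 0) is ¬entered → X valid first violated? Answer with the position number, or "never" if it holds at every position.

2

Check ¬entered → X valid at each position in order: 0 ✓, 1 ✓.
At position 2 the labels are {valid} and the next position 3 has {auth, entered}, so ¬entered → X valid is false there. This is the first violation.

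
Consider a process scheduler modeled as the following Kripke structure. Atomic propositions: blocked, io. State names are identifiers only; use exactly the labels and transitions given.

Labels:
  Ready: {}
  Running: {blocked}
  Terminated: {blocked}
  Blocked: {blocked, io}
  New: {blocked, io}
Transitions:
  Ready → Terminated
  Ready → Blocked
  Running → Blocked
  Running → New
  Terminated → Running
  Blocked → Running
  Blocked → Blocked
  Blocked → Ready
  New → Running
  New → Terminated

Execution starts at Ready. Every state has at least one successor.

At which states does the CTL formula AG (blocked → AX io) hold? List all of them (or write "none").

none

States satisfying blocked → AX io: {Ready, Running}.
States satisfying AG (blocked → AX io): ∅.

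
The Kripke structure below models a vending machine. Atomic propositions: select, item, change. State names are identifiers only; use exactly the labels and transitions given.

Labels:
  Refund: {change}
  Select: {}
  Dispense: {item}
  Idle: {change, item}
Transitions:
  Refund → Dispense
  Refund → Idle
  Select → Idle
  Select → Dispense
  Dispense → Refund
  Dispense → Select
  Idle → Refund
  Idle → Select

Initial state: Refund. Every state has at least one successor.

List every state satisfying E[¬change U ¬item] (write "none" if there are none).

{Refund, Select, Dispense}

States satisfying ¬change: {Select, Dispense}.
States satisfying ¬item: {Refund, Select}.
States satisfying E[¬change U ¬item]: {Refund, Select, Dispense}.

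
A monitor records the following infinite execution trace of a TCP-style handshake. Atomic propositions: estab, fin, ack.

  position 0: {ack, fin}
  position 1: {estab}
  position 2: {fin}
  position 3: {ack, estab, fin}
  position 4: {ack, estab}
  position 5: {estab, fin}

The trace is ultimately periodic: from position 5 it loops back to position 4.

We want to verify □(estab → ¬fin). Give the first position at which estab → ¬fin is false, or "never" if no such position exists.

Check estab → ¬fin at each position in order: 0 ✓, 1 ✓, 2 ✓.
At position 3 the labels are {ack, estab, fin}, so estab → ¬fin is false there. This is the first violation.

3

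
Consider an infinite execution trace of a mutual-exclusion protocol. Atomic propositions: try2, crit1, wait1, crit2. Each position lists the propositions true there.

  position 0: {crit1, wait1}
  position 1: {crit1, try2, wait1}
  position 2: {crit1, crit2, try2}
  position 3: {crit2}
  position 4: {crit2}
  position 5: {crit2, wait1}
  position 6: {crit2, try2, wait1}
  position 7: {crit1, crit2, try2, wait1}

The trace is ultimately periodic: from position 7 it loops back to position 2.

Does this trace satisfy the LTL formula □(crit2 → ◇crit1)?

Yes

crit2 → ◇crit1 holds at every position 0..7, and those are all positions ever visited, so □(crit2 → ◇crit1) holds.
Positions where crit2 holds: 2, 3, 4, 5, 6, 7.
Check ◇crit1 at each: 2→ok, 3→ok, 4→ok, 5→ok, 6→ok, 7→ok.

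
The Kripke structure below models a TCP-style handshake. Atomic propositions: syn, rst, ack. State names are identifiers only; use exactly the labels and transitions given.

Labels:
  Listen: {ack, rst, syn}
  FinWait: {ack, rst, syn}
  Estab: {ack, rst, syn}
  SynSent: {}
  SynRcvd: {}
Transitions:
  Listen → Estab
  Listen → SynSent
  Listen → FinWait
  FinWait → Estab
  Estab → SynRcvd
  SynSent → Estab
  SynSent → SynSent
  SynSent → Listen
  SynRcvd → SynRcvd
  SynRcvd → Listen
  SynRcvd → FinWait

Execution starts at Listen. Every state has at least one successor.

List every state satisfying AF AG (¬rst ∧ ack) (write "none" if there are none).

States satisfying AG (¬rst ∧ ack): ∅.
States satisfying AF AG (¬rst ∧ ack): ∅.

none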